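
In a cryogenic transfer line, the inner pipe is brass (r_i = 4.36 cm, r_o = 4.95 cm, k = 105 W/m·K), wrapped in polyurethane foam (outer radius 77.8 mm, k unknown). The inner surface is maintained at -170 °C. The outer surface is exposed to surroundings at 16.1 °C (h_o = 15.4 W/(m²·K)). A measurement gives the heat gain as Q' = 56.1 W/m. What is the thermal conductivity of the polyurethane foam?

k = 0.0226 W/m·K

ΣR = ΔT/Q' = |-170 − 16.1|/56.1 = 3.317 m·K/W
Known resistances:
  R'_brass = ln(0.0495/0.0436)/(2πk) = 0.1269/(2π·105) = 1.924×10^-4 m·K/W
  R'_conv,out = 1/(2πr h) = 1/(2π·0.0778·15.4) = 0.1328 m·K/W
R_polyurethane foam = ΣR − ΣR_known = 3.317 − 0.1330 = 3.184 m·K/W
ln(r₂/r₁)/(2πk) = 3.184 ⇒ k = 0.4522/(2π·3.184) = 0.0226 W/m·K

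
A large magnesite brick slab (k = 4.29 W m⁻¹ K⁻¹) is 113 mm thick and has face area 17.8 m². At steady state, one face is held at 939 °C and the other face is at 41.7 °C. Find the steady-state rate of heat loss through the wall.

Q = kA·ΔT/L = 4.29 × 17.8 × |939 °C − 41.7 °C| / 0.113 = 6.06×10^5 W

Q = 606 kW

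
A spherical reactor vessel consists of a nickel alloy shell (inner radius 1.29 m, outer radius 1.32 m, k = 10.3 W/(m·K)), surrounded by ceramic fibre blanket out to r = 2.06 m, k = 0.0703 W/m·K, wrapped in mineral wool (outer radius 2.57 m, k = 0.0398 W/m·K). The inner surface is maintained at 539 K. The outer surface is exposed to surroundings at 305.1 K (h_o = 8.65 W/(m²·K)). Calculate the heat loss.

Resistance network (inner→outer):
  R_nickel alloy = (1/1.29 − 1/1.32)/(4πk) = 0.01762/(4π·10.3) = 1.361×10^-4 K/W
  R_ceramic fibre blanket = (1/1.32 − 1/2.06)/(4πk) = 0.2721/(4π·0.0703) = 0.3081 K/W
  R_mineral wool = (1/2.06 − 1/2.57)/(4πk) = 0.09633/(4π·0.0398) = 0.1926 K/W
  R_conv,out = 1/(4πr²h) = 1/(4π·2.57²·8.65) = 0.001393 K/W
ΣR = 1.361×10^-4 + 0.3081 + 0.1926 + 0.001393 = 0.5022 K/W
Q = ΔT/ΣR = (539 K − 305.1 K)/0.5022 = 466 W

Q = 466 W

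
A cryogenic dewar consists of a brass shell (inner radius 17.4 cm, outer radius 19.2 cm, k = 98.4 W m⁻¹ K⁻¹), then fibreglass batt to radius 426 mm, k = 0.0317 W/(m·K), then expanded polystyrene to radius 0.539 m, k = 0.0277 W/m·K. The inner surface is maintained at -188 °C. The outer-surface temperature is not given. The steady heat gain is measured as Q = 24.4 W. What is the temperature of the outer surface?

Series resistances:
  R_brass = (1/0.174 − 1/0.192)/(4πk) = 0.5388/(4π·98.4) = 4.357×10^-4 K/W
  R_fibreglass batt = (1/0.192 − 1/0.426)/(4πk) = 2.861/(4π·0.0317) = 7.182 K/W
  R_expanded polystyrene = (1/0.426 − 1/0.539)/(4πk) = 0.4921/(4π·0.0277) = 1.414 K/W
ΣR = 8.596 K/W
ΔT = Q·ΣR = 24.4 × 8.596 = 209.7 K
Heat flows inward, so T_out = T_in + ΔT = -188 + 209.7 = 21.7 °C

T_out = 21.7 °C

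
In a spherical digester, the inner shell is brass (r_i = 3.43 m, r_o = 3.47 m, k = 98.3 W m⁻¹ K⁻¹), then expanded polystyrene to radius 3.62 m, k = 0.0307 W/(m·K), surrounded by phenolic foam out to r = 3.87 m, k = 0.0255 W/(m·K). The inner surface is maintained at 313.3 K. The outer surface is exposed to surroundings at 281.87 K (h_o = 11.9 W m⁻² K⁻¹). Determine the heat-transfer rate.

Q = 361 W

Resistance network (inner→outer):
  R_brass = (1/3.43 − 1/3.47)/(4πk) = 0.003361/(4π·98.3) = 2.721×10^-6 K/W
  R_expanded polystyrene = (1/3.47 − 1/3.62)/(4πk) = 0.01194/(4π·0.0307) = 0.03095 K/W
  R_phenolic foam = (1/3.62 − 1/3.87)/(4πk) = 0.01785/(4π·0.0255) = 0.05569 K/W
  R_conv,out = 1/(4πr²h) = 1/(4π·3.87²·11.9) = 4.465×10^-4 K/W
ΣR = 2.721×10^-6 + 0.03095 + 0.05569 + 4.465×10^-4 = 0.08709 K/W
Q = ΔT/ΣR = (313.3 K − 281.87 K)/0.08709 = 361 W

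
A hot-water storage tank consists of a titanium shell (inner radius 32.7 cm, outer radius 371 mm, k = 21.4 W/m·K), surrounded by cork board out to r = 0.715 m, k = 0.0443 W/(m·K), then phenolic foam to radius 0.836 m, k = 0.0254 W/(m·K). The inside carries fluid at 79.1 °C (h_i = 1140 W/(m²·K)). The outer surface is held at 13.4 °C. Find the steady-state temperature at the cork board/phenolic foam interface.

Series thermal resistances, inner to outer:
  R_conv,in = 1/(4πr²h) = 1/(4π·0.327²·1140) = 6.528×10^-4 K/W
  R_titanium = (1/0.327 − 1/0.371)/(4πk) = 0.3627/(4π·21.4) = 0.001349 K/W
  R_cork board = (1/0.371 − 1/0.715)/(4πk) = 1.297/(4π·0.0443) = 2.330 K/W
  R_phenolic foam = (1/0.715 − 1/0.836)/(4πk) = 0.2024/(4π·0.0254) = 0.6342 K/W
ΣR = 6.528×10^-4 + 0.001349 + 2.330 + 0.6342 = 2.966 K/W
Q = ΔT/ΣR = (79.1 °C − 13.4 °C)/2.966 = 22.15 W
From the inner boundary to the cork board/phenolic foam interface, ΣR_partial = 2.332 K/W.
T_interface = T_in − Q·ΣR_partial = 79.1 °C − (22.15)(2.332) = 27.4 °C

T = 27.4 °C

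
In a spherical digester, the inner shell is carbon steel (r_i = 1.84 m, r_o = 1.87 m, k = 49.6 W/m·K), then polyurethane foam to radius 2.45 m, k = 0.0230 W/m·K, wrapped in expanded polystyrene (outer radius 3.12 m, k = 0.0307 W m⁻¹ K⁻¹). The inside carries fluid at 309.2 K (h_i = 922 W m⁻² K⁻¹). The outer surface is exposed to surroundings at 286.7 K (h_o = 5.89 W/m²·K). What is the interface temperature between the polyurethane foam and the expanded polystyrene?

Series thermal resistances, inner to outer:
  R_conv,in = 1/(4πr²h) = 1/(4π·1.84²·922) = 2.549×10^-5 K/W
  R_carbon steel = (1/1.84 − 1/1.87)/(4πk) = 0.008719/(4π·49.6) = 1.399×10^-5 K/W
  R_polyurethane foam = (1/1.87 − 1/2.45)/(4πk) = 0.1266/(4π·0.0230) = 0.4380 K/W
  R_expanded polystyrene = (1/2.45 − 1/3.12)/(4πk) = 0.08765/(4π·0.0307) = 0.2272 K/W
  R_conv,out = 1/(4πr²h) = 1/(4π·3.12²·5.89) = 0.001388 K/W
ΣR = 2.549×10^-5 + 1.399×10^-5 + 0.4380 + 0.2272 + 0.001388 = 0.6666 K/W
Q = ΔT/ΣR = (309.2 K − 286.7 K)/0.6666 = 33.75 W
From the inner boundary to the polyurethane foam/expanded polystyrene interface, ΣR_partial = 0.4380 K/W.
T_interface = T_in − Q·ΣR_partial = 309.2 K − (33.75)(0.4380) = 294.4 K

T = 294.4 K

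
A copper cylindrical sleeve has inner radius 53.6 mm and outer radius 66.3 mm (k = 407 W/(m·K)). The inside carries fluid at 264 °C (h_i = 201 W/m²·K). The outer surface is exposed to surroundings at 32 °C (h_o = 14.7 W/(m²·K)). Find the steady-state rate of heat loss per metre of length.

Q' = 1300 W/m

Series thermal resistances, inner to outer:
  R'_conv,in = 1/(2πr h) = 1/(2π·0.0536·201) = 0.01477 m·K/W
  R'_copper = ln(0.0663/0.0536)/(2πk) = 0.2126/(2π·407) = 8.315×10^-5 m·K/W
  R'_conv,out = 1/(2πr h) = 1/(2π·0.0663·14.7) = 0.1633 m·K/W
ΣR = 0.01477 + 8.315×10^-5 + 0.1633 = 0.1782 m·K/W
Q' = ΔT/ΣR = (264 °C − 32 °C)/0.1782 = 1300 W/m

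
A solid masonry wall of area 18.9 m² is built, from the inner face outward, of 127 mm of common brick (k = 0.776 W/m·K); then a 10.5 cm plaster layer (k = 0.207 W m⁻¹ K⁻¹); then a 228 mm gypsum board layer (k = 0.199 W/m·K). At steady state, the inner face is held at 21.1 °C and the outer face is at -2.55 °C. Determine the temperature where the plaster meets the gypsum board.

Series thermal resistances, inner to outer:
  R_common brick = L/(kA) = 0.127/(0.776·18.9) = 0.008659 K/W
  R_plaster = L/(kA) = 0.105/(0.207·18.9) = 0.02684 K/W
  R_gypsum board = L/(kA) = 0.228/(0.199·18.9) = 0.06062 K/W
ΣR = 0.008659 + 0.02684 + 0.06062 = 0.09612 K/W
Q = ΔT/ΣR = (21.1 °C − -2.55 °C)/0.09612 = 246.0 W
From the inner boundary to the plaster/gypsum board interface, ΣR_partial = 0.03550 K/W.
T_interface = T_in − Q·ΣR_partial = 21.1 °C − (246.0)(0.03550) = 12.4 °C

T = 12.4 °C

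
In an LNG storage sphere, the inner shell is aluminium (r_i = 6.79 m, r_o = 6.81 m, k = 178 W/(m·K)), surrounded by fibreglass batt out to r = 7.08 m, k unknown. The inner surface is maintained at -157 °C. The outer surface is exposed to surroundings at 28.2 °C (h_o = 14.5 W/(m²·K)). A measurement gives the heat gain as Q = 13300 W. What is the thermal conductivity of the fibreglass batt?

k = 0.0323 W/m·K

ΣR = ΔT/Q = |-157 − 28.2|/13300 = 0.01392 K/W
Known resistances:
  R_aluminium = (1/6.79 − 1/6.81)/(4πk) = 4.325×10^-4/(4π·178) = 1.934×10^-7 K/W
  R_conv,out = 1/(4πr²h) = 1/(4π·7.08²·14.5) = 1.095×10^-4 K/W
R_fibreglass batt = ΣR − ΣR_known = 0.01392 − 1.097×10^-4 = 0.01381 K/W
(1/r₁−1/r₂)/(4πk) = 0.01381 ⇒ k = 0.005600/(4π·0.01381) = 0.0323 W/m·K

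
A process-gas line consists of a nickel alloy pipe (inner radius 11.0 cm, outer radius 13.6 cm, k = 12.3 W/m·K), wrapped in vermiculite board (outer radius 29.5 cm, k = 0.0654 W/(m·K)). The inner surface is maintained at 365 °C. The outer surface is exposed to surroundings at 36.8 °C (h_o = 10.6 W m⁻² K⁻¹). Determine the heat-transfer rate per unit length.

Treat each layer as a resistance in series:
  R'_nickel alloy = ln(0.136/0.110)/(2πk) = 0.2122/(2π·12.3) = 0.002745 m·K/W
  R'_vermiculite board = ln(0.295/0.136)/(2πk) = 0.7743/(2π·0.0654) = 1.884 m·K/W
  R'_conv,out = 1/(2πr h) = 1/(2π·0.295·10.6) = 0.05090 m·K/W
ΣR = 0.002745 + 1.884 + 0.05090 = 1.938 m·K/W
Q' = ΔT/ΣR = (365 °C − 36.8 °C)/1.938 = 169 W/m

Q' = 169 W/m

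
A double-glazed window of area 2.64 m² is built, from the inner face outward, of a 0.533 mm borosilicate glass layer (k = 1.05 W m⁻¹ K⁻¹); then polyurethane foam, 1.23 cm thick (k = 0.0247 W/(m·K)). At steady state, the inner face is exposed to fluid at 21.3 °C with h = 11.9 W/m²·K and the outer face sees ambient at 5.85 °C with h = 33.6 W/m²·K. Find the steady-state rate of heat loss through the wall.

Series thermal resistances, inner to outer:
  R_conv,in = 1/(hA) = 1/(11.9·2.64) = 0.03183 K/W
  R_borosilicate glass = L/(kA) = 5.33×10^-4/(1.05·2.64) = 1.923×10^-4 K/W
  R_polyurethane foam = L/(kA) = 0.0123/(0.0247·2.64) = 0.1886 K/W
  R_conv,out = 1/(hA) = 1/(33.6·2.64) = 0.01127 K/W
ΣR = 0.03183 + 1.923×10^-4 + 0.1886 + 0.01127 = 0.2319 K/W
Q = ΔT/ΣR = (21.3 °C − 5.85 °C)/0.2319 = 66.6 W

Q = 66.6 W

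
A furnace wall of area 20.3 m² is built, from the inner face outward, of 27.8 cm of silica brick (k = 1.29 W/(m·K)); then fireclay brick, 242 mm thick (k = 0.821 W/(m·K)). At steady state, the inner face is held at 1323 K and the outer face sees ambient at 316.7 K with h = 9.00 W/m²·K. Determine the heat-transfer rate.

Resistance network (inner→outer):
  R_silica brick = L/(kA) = 0.278/(1.29·20.3) = 0.01062 K/W
  R_fireclay brick = L/(kA) = 0.242/(0.821·20.3) = 0.01452 K/W
  R_conv,out = 1/(hA) = 1/(9.00·20.3) = 0.005473 K/W
ΣR = 0.01062 + 0.01452 + 0.005473 = 0.03061 K/W
Q = ΔT/ΣR = (1323 K − 316.7 K)/0.03061 = 32900 W

Q = 32900 W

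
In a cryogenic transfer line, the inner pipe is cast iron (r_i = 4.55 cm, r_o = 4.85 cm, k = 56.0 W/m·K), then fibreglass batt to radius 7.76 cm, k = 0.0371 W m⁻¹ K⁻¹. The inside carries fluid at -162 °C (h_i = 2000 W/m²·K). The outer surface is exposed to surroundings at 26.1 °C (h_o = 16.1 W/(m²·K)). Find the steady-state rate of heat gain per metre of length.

Q' = 87.7 W/m

Treat each layer as a resistance in series:
  R'_conv,in = 1/(2πr h) = 1/(2π·0.0455·2000) = 0.001749 m·K/W
  R'_cast iron = ln(0.0485/0.0455)/(2πk) = 0.06385/(2π·56.0) = 1.815×10^-4 m·K/W
  R'_fibreglass batt = ln(0.0776/0.0485)/(2πk) = 0.4700/(2π·0.0371) = 2.016 m·K/W
  R'_conv,out = 1/(2πr h) = 1/(2π·0.0776·16.1) = 0.1274 m·K/W
ΣR = 0.001749 + 1.815×10^-4 + 2.016 + 0.1274 = 2.145 m·K/W
Q' = ΔT/ΣR = (-162 °C − 26.1 °C)/2.145 = -87.7 W/m
(Negative Q' ⇒ heat flows inward; heat gain = 87.7 W/m.)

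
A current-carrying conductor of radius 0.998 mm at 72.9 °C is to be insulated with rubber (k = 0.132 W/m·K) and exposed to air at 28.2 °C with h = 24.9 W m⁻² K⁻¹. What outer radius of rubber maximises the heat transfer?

r_cr = 0.530 cm

For a cylinder, r_cr = k_ins/h = 0.132/24.9 = 0.00530 m = 0.530 cm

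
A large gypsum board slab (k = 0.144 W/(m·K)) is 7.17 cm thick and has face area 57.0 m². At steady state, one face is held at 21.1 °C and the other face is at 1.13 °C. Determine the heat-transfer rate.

Q = kA·ΔT/L = 0.144 × 57.0 × |21.1 °C − 1.13 °C| / 0.0717 = 2290 W

Q = 2290 W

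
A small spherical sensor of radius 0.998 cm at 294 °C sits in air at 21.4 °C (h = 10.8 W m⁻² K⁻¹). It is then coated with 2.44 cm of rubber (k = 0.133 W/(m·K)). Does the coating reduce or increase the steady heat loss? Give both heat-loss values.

Critical radius for a sphere: r_cr = 2k/h = 0.0246 m = 2.46 cm.
Outer radius after coating: r₂ = 0.00998 + 0.0244 = 0.03438 m.
r₁ < r_cr < r₂: heat loss rises to a maximum at r_cr then falls. Whether the coating helps depends on whether Q(r₂) has dropped back below Q(r₁).
Bare: R = 1/(4πr₁²h) = 73.98 K/W; Q = 272.6/73.98 = 3.68 W.
Coated: R = R_cond + R_conv = 48.78 K/W; Q = 272.6/48.78 = 5.59 W.

increases: 3.68 → 5.59 W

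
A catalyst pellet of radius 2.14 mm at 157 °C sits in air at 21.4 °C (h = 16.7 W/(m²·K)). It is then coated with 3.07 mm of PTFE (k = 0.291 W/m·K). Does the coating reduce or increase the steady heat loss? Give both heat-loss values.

Critical radius for a sphere: r_cr = 2k/h = 0.0349 m = 3.49 cm.
Outer radius after coating: r₂ = 0.00214 + 0.00307 = 0.00521 m.
Since r₁ < r_cr and r₂ ≤ r_cr, the coating moves toward the maximum at r_cr — heat loss rises.
Bare: R = 1/(4πr₁²h) = 1041 K/W; Q = 135.6/1041 = 0.130 W.
Coated: R = R_cond + R_conv = 250.8 K/W; Q = 135.6/250.8 = 0.541 W.

increases: 0.130 → 0.541 W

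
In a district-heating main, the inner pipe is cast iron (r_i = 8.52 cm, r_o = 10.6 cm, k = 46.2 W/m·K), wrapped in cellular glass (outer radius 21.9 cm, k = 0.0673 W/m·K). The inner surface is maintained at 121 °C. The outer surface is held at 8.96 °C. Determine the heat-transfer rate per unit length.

Q' = 65.3 W/m

Treat each layer as a resistance in series:
  R'_cast iron = ln(0.106/0.0852)/(2πk) = 0.2184/(2π·46.2) = 7.525×10^-4 m·K/W
  R'_cellular glass = ln(0.219/0.106)/(2πk) = 0.7256/(2π·0.0673) = 1.716 m·K/W
ΣR = 7.525×10^-4 + 1.716 = 1.717 m·K/W
Q' = ΔT/ΣR = (121 °C − 8.96 °C)/1.717 = 65.3 W/m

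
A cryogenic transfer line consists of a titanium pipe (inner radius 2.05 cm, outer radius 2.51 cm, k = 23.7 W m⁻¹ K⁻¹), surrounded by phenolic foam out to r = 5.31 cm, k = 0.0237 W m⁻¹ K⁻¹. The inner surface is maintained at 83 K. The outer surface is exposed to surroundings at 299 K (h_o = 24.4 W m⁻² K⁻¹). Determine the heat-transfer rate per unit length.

Series thermal resistances, inner to outer:
  R'_titanium = ln(0.0251/0.0205)/(2πk) = 0.2024/(2π·23.7) = 0.001359 m·K/W
  R'_phenolic foam = ln(0.0531/0.0251)/(2πk) = 0.7493/(2π·0.0237) = 5.032 m·K/W
  R'_conv,out = 1/(2πr h) = 1/(2π·0.0531·24.4) = 0.1228 m·K/W
ΣR = 0.001359 + 5.032 + 0.1228 = 5.156 m·K/W
Q' = ΔT/ΣR = (83 K − 299 K)/5.156 = -41.9 W/m
(Negative Q' ⇒ heat flows inward; heat gain = 41.9 W/m.)

Q' = 41.9 W/m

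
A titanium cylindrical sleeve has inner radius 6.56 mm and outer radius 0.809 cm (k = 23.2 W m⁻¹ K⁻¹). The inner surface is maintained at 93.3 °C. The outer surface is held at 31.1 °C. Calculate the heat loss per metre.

Q' = 43.3 kW/m

Q' = 2πk·ΔT/ln(r₂/r₁) = 2π × 23.2 × 62.2 / ln(0.00809/0.00656) = 43300 W/m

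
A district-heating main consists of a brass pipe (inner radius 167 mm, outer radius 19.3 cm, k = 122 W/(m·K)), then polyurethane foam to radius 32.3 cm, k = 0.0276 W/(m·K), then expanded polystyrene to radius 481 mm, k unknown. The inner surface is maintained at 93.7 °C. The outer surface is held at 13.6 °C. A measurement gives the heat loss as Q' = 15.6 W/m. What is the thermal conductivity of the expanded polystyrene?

k = 0.0293 W/m·K

ΣR = ΔT/Q' = |93.7 − 13.6|/15.6 = 5.135 m·K/W
Known resistances:
  R'_brass = ln(0.193/0.167)/(2πk) = 0.1447/(2π·122) = 1.888×10^-4 m·K/W
  R'_polyurethane foam = ln(0.323/0.193)/(2πk) = 0.5150/(2π·0.0276) = 2.970 m·K/W
R_expanded polystyrene = ΣR − ΣR_known = 5.135 − 2.970 = 2.165 m·K/W
ln(r₂/r₁)/(2πk) = 2.165 ⇒ k = 0.3982/(2π·2.165) = 0.0293 W/m·K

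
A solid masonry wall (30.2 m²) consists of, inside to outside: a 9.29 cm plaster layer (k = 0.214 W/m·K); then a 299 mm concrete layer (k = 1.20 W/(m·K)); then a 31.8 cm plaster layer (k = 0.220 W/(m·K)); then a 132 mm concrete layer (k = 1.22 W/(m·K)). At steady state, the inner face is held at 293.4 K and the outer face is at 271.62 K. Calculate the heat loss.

Q = 294 W

Resistance network (inner→outer):
  R_plaster = L/(kA) = 0.0929/(0.214·30.2) = 0.01437 K/W
  R_concrete = L/(kA) = 0.299/(1.20·30.2) = 0.008251 K/W
  R_plaster = L/(kA) = 0.318/(0.220·30.2) = 0.04786 K/W
  R_concrete = L/(kA) = 0.132/(1.22·30.2) = 0.003583 K/W
ΣR = 0.01437 + 0.008251 + 0.04786 + 0.003583 = 0.07406 K/W
Q = ΔT/ΣR = (293.4 K − 271.62 K)/0.07406 = 294 W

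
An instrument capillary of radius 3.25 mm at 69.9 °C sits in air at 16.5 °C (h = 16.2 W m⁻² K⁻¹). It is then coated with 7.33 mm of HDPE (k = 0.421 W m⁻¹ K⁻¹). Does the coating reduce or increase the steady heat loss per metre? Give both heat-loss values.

increases: 17.7 → 38.8 W/m

Critical radius for a cylinder: r_cr = k/h = 0.0260 m = 2.60 cm.
Outer radius after coating: r₂ = 0.00325 + 0.00733 = 0.01058 m.
Since r₁ < r_cr and r₂ ≤ r_cr, the coating moves toward the maximum at r_cr — heat loss rises.
Bare: R = 1/(2πr₁h) = 3.023 m·K/W; Q = 53.4/3.023 = 17.7 W/m.
Coated: R = R_cond + R_conv = 1.375 m·K/W; Q = 53.4/1.375 = 38.8 W/m.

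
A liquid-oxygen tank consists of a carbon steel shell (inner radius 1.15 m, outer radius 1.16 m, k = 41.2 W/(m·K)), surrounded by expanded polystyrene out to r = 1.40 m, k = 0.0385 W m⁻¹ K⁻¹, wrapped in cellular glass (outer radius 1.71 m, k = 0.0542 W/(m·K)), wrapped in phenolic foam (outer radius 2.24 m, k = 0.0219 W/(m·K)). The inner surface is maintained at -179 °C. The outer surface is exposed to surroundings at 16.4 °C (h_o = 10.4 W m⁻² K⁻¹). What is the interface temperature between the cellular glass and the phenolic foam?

Resistance network (inner→outer):
  R_carbon steel = (1/1.15 − 1/1.16)/(4πk) = 0.007496/(4π·41.2) = 1.448×10^-5 K/W
  R_expanded polystyrene = (1/1.16 − 1/1.40)/(4πk) = 0.1478/(4π·0.0385) = 0.3055 K/W
  R_cellular glass = (1/1.40 − 1/1.71)/(4πk) = 0.1295/(4π·0.0542) = 0.1901 K/W
  R_phenolic foam = (1/1.71 − 1/2.24)/(4πk) = 0.1384/(4π·0.0219) = 0.5028 K/W
  R_conv,out = 1/(4πr²h) = 1/(4π·2.24²·10.4) = 0.001525 K/W
ΣR = 1.448×10^-5 + 0.3055 + 0.1901 + 0.5028 + 0.001525 = 0.9999 K/W
Q = ΔT/ΣR = (-179 °C − 16.4 °C)/0.9999 = -195.4 W
From the inner boundary to the cellular glass/phenolic foam interface, ΣR_partial = 0.4956 K/W.
T_interface = T_in − Q·ΣR_partial = -179 °C − (-195.4)(0.4956) = -82.2 °C

T = -82.2 °C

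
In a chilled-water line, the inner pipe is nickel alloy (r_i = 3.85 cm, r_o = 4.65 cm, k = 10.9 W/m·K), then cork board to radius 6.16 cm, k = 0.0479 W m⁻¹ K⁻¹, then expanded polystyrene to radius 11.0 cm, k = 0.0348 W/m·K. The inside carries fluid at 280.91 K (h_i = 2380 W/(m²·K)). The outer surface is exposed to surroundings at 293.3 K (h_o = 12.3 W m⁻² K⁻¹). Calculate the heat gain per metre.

Resistance network (inner→outer):
  R'_conv,in = 1/(2πr h) = 1/(2π·0.0385·2380) = 0.001737 m·K/W
  R'_nickel alloy = ln(0.0465/0.0385)/(2πk) = 0.1888/(2π·10.9) = 0.002757 m·K/W
  R'_cork board = ln(0.0616/0.0465)/(2πk) = 0.2812/(2π·0.0479) = 0.9344 m·K/W
  R'_expanded polystyrene = ln(0.110/0.0616)/(2πk) = 0.5798/(2π·0.0348) = 2.652 m·K/W
  R'_conv,out = 1/(2πr h) = 1/(2π·0.110·12.3) = 0.1176 m·K/W
ΣR = 0.001737 + 0.002757 + 0.9344 + 2.652 + 0.1176 = 3.708 m·K/W
Q' = ΔT/ΣR = (280.91 K − 293.3 K)/3.708 = -3.34 W/m
(Negative Q' ⇒ heat flows inward; heat gain = 3.34 W/m.)

Q' = 3.34 W/m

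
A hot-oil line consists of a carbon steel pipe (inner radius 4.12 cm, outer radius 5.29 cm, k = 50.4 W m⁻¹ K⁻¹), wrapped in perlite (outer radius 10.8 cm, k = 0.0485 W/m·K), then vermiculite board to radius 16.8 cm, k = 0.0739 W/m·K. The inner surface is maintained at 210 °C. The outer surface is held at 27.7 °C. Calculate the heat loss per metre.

Q' = 55.3 W/m

Resistance network (inner→outer):
  R'_carbon steel = ln(0.0529/0.0412)/(2πk) = 0.2500/(2π·50.4) = 7.893×10^-4 m·K/W
  R'_perlite = ln(0.108/0.0529)/(2πk) = 0.7137/(2π·0.0485) = 2.342 m·K/W
  R'_vermiculite board = ln(0.168/0.108)/(2πk) = 0.4418/(2π·0.0739) = 0.9516 m·K/W
ΣR = 7.893×10^-4 + 2.342 + 0.9516 = 3.294 m·K/W
Q' = ΔT/ΣR = (210 °C − 27.7 °C)/3.294 = 55.3 W/m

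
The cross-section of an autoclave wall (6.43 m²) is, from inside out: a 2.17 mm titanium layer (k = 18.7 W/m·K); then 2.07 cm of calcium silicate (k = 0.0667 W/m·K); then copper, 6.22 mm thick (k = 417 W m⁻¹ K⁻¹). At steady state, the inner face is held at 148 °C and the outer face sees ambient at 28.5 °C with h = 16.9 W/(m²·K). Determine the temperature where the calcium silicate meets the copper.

T = 47.6 °C

Resistance network (inner→outer):
  R_titanium = L/(kA) = 0.00217/(18.7·6.43) = 1.805×10^-5 K/W
  R_calcium silicate = L/(kA) = 0.0207/(0.0667·6.43) = 0.04827 K/W
  R_copper = L/(kA) = 0.00622/(417·6.43) = 2.320×10^-6 K/W
  R_conv,out = 1/(hA) = 1/(16.9·6.43) = 0.009202 K/W
ΣR = 1.805×10^-5 + 0.04827 + 2.320×10^-6 + 0.009202 = 0.05749 K/W
Q = ΔT/ΣR = (148 °C − 28.5 °C)/0.05749 = 2079 W
From the inner boundary to the calcium silicate/copper interface, ΣR_partial = 0.04829 K/W.
T_interface = T_in − Q·ΣR_partial = 148 °C − (2079)(0.04829) = 47.6 °C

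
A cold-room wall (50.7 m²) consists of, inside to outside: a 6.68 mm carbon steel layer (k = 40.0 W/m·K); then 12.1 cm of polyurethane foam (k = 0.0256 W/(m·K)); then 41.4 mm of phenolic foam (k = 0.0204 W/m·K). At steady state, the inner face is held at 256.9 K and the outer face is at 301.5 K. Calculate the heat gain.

Treat each layer as a resistance in series:
  R_carbon steel = L/(kA) = 0.00668/(40.0·50.7) = 3.294×10^-6 K/W
  R_polyurethane foam = L/(kA) = 0.121/(0.0256·50.7) = 0.09323 K/W
  R_phenolic foam = L/(kA) = 0.0414/(0.0204·50.7) = 0.04003 K/W
ΣR = 3.294×10^-6 + 0.09323 + 0.04003 = 0.1333 K/W
Q = ΔT/ΣR = (256.9 K − 301.5 K)/0.1333 = -335 W
(Negative Q ⇒ heat flows inward; heat gain = 335 W.)

Q = 335 W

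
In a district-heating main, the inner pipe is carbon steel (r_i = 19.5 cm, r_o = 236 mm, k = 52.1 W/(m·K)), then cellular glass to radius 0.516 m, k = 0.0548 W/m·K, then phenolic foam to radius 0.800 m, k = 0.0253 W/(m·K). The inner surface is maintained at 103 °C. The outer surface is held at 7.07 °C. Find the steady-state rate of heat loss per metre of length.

Series thermal resistances, inner to outer:
  R'_carbon steel = ln(0.236/0.195)/(2πk) = 0.1908/(2π·52.1) = 5.830×10^-4 m·K/W
  R'_cellular glass = ln(0.516/0.236)/(2πk) = 0.7823/(2π·0.0548) = 2.272 m·K/W
  R'_phenolic foam = ln(0.800/0.516)/(2πk) = 0.4385/(2π·0.0253) = 2.759 m·K/W
ΣR = 5.830×10^-4 + 2.272 + 2.759 = 5.032 m·K/W
Q' = ΔT/ΣR = (103 °C − 7.07 °C)/5.032 = 19.1 W/m

Q' = 19.1 W/m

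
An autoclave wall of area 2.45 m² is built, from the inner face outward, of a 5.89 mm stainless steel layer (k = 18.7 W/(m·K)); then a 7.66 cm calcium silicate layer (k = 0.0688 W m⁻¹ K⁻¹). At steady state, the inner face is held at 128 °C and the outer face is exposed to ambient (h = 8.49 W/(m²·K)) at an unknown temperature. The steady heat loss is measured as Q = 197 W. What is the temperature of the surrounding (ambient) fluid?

Sum the resistances:
  R_stainless steel = L/(kA) = 0.00589/(18.7·2.45) = 1.286×10^-4 K/W
  R_calcium silicate = L/(kA) = 0.0766/(0.0688·2.45) = 0.4544 K/W
  R_conv,out = 1/(hA) = 1/(8.49·2.45) = 0.04808 K/W
ΣR = 0.5026 K/W
ΔT = Q·ΣR = 197 × 0.5026 = 99.01 K
Heat flows outward, so T_out = T_in − ΔT = 128 − 99.01 = 29.0 °C

T_out = 29.0 °C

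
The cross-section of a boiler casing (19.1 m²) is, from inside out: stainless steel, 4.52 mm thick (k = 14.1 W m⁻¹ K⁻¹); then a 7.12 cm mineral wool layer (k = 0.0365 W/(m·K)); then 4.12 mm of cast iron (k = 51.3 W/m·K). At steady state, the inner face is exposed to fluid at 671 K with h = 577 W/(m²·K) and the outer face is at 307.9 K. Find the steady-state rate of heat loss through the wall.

Series thermal resistances, inner to outer:
  R_conv,in = 1/(hA) = 1/(577·19.1) = 9.074×10^-5 K/W
  R_stainless steel = L/(kA) = 0.00452/(14.1·19.1) = 1.678×10^-5 K/W
  R_mineral wool = L/(kA) = 0.0712/(0.0365·19.1) = 0.1021 K/W
  R_cast iron = L/(kA) = 0.00412/(51.3·19.1) = 4.205×10^-6 K/W
ΣR = 9.074×10^-5 + 1.678×10^-5 + 0.1021 + 4.205×10^-6 = 0.1022 K/W
Q = ΔT/ΣR = (671 K − 307.9 K)/0.1022 = 3550 W

Q = 3.55 kW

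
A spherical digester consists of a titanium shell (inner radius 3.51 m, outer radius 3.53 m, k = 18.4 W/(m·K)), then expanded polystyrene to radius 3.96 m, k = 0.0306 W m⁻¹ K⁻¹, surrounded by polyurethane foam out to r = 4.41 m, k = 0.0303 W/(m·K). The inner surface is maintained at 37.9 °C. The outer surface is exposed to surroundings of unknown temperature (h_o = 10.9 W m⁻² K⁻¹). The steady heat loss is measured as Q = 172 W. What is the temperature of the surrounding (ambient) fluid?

T_out = 12.4 °C

Sum the resistances:
  R_titanium = (1/3.51 − 1/3.53)/(4πk) = 0.001614/(4π·18.4) = 6.981×10^-6 K/W
  R_expanded polystyrene = (1/3.53 − 1/3.96)/(4πk) = 0.03076/(4π·0.0306) = 0.08000 K/W
  R_polyurethane foam = (1/3.96 − 1/4.41)/(4πk) = 0.02577/(4π·0.0303) = 0.06767 K/W
  R_conv,out = 1/(4πr²h) = 1/(4π·4.41²·10.9) = 3.754×10^-4 K/W
ΣR = 0.1481 K/W
ΔT = Q·ΣR = 172 × 0.1481 = 25.47 K
Heat flows outward, so T_out = T_in − ΔT = 37.9 − 25.47 = 12.4 °C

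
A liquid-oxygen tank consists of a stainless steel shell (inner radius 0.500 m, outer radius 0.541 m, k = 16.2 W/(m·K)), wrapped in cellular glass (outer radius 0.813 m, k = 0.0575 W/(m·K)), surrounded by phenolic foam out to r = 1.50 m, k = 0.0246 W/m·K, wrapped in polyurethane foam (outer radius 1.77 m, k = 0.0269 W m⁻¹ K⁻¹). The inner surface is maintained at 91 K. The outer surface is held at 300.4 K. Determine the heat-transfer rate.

Resistance network (inner→outer):
  R_stainless steel = (1/0.500 − 1/0.541)/(4πk) = 0.1516/(4π·16.2) = 7.445×10^-4 K/W
  R_cellular glass = (1/0.541 − 1/0.813)/(4πk) = 0.6184/(4π·0.0575) = 0.8559 K/W
  R_phenolic foam = (1/0.813 − 1/1.50)/(4πk) = 0.5633/(4π·0.0246) = 1.822 K/W
  R_polyurethane foam = (1/1.50 − 1/1.77)/(4πk) = 0.1017/(4π·0.0269) = 0.3008 K/W
ΣR = 7.445×10^-4 + 0.8559 + 1.822 + 0.3008 = 2.979 K/W
Q = ΔT/ΣR = (91 K − 300.4 K)/2.979 = -70.3 W
(Negative Q ⇒ heat flows inward; heat gain = 70.3 W.)

Q = 70.3 W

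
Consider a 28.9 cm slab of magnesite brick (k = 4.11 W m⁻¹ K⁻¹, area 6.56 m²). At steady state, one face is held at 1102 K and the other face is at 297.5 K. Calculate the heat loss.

Q = 75.1 kW

Q = kA·ΔT/L = 4.11 × 6.56 × |1102 K − 297.5 K| / 0.289 = 75100 W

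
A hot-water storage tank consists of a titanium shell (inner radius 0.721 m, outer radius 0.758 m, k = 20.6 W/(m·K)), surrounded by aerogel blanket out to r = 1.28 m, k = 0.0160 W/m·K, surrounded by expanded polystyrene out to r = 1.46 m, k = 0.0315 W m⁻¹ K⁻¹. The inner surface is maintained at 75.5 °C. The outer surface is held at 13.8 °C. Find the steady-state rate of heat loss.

Q = 21.1 W

Treat each layer as a resistance in series:
  R_titanium = (1/0.721 − 1/0.758)/(4πk) = 0.06770/(4π·20.6) = 2.615×10^-4 K/W
  R_aerogel blanket = (1/0.758 − 1/1.28)/(4πk) = 0.5380/(4π·0.0160) = 2.676 K/W
  R_expanded polystyrene = (1/1.28 − 1/1.46)/(4πk) = 0.09632/(4π·0.0315) = 0.2433 K/W
ΣR = 2.615×10^-4 + 2.676 + 0.2433 = 2.920 K/W
Q = ΔT/ΣR = (75.5 °C − 13.8 °C)/2.920 = 21.1 W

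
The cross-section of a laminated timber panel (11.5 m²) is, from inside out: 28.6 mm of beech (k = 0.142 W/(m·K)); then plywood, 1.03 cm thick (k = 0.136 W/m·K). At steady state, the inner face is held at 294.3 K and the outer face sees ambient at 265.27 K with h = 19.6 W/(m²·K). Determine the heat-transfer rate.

Q = 1020 W

Treat each layer as a resistance in series:
  R_beech = L/(kA) = 0.0286/(0.142·11.5) = 0.01751 K/W
  R_plywood = L/(kA) = 0.0103/(0.136·11.5) = 0.006586 K/W
  R_conv,out = 1/(hA) = 1/(19.6·11.5) = 0.004437 K/W
ΣR = 0.01751 + 0.006586 + 0.004437 = 0.02853 K/W
Q = ΔT/ΣR = (294.3 K − 265.27 K)/0.02853 = 1020 W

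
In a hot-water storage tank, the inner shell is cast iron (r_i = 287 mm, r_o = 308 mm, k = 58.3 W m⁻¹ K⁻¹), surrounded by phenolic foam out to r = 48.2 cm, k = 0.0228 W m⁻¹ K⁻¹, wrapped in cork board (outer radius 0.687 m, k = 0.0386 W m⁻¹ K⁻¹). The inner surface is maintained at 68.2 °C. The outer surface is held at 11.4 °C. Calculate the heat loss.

Treat each layer as a resistance in series:
  R_cast iron = (1/0.287 − 1/0.308)/(4πk) = 0.2376/(4π·58.3) = 3.243×10^-4 K/W
  R_phenolic foam = (1/0.308 − 1/0.482)/(4πk) = 1.172/(4π·0.0228) = 4.091 K/W
  R_cork board = (1/0.482 − 1/0.687)/(4πk) = 0.6191/(4π·0.0386) = 1.276 K/W
ΣR = 3.243×10^-4 + 4.091 + 1.276 = 5.367 K/W
Q = ΔT/ΣR = (68.2 °C − 11.4 °C)/5.367 = 10.6 W

Q = 10.6 W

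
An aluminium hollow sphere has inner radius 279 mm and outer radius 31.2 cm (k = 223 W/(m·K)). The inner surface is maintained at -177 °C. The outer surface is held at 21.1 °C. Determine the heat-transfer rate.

Q = 1.46×10^6 W

Q = 4πk·ΔT/(1/r₁ − 1/r₂) = 4π × 223 × 198.1 / (1/0.279 − 1/0.312) = 1.46×10^6 W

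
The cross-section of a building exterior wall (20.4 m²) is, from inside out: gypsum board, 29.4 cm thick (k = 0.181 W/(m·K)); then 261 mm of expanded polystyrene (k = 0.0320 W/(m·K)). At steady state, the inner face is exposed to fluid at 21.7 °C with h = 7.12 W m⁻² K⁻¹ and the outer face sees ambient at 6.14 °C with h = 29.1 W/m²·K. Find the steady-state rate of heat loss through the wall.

Q = 31.9 W

Series thermal resistances, inner to outer:
  R_conv,in = 1/(hA) = 1/(7.12·20.4) = 0.006885 K/W
  R_gypsum board = L/(kA) = 0.294/(0.181·20.4) = 0.07962 K/W
  R_expanded polystyrene = L/(kA) = 0.261/(0.0320·20.4) = 0.3998 K/W
  R_conv,out = 1/(hA) = 1/(29.1·20.4) = 0.001685 K/W
ΣR = 0.006885 + 0.07962 + 0.3998 + 0.001685 = 0.4880 K/W
Q = ΔT/ΣR = (21.7 °C − 6.14 °C)/0.4880 = 31.9 W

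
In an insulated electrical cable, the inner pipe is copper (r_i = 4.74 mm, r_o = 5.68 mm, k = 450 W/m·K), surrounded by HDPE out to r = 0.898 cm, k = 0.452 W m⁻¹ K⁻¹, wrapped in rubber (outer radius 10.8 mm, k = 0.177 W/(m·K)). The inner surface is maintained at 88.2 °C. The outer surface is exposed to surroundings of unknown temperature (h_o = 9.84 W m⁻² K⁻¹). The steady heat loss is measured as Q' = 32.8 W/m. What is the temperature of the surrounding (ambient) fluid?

T_out = 28.3 °C

Sum the resistances:
  R'_copper = ln(0.00568/0.00474)/(2πk) = 0.1809/(2π·450) = 6.399×10^-5 m·K/W
  R'_HDPE = ln(0.00898/0.00568)/(2πk) = 0.4580/(2π·0.452) = 0.1613 m·K/W
  R'_rubber = ln(0.0108/0.00898)/(2πk) = 0.1845/(2π·0.177) = 0.1659 m·K/W
  R'_conv,out = 1/(2πr h) = 1/(2π·0.0108·9.84) = 1.498 m·K/W
ΣR = 1.825 m·K/W
ΔT = Q'·ΣR = 32.8 × 1.825 = 59.86 K
Heat flows outward, so T_out = T_in − ΔT = 88.2 − 59.86 = 28.3 °C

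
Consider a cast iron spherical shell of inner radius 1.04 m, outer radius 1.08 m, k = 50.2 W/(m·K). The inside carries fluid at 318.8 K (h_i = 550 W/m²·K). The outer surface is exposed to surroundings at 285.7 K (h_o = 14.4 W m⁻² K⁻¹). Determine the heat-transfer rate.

Q = 6.72 kW

Treat each layer as a resistance in series:
  R_conv,in = 1/(4πr²h) = 1/(4π·1.04²·550) = 1.338×10^-4 K/W
  R_cast iron = (1/1.04 − 1/1.08)/(4πk) = 0.03561/(4π·50.2) = 5.645×10^-5 K/W
  R_conv,out = 1/(4πr²h) = 1/(4π·1.08²·14.4) = 0.004738 K/W
ΣR = 1.338×10^-4 + 5.645×10^-5 + 0.004738 = 0.004928 K/W
Q = ΔT/ΣR = (318.8 K − 285.7 K)/0.004928 = 6720 W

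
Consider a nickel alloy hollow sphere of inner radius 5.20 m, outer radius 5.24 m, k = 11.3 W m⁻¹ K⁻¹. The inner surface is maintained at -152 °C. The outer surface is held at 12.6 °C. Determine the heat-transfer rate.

Q = 1.59×10^7 W

Q = 4πk·ΔT/(1/r₁ − 1/r₂) = 4π × 11.3 × 164.6 / (1/5.20 − 1/5.24) = 1.59×10^7 W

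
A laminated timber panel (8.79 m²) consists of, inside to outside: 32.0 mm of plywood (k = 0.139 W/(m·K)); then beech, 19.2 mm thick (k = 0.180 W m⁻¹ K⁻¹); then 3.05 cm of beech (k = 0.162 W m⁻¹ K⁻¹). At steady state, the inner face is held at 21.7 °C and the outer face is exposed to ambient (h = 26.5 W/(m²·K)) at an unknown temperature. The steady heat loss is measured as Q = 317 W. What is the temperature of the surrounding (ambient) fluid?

T_out = 1.40 °C

Sum the resistances:
  R_plywood = L/(kA) = 0.0320/(0.139·8.79) = 0.02619 K/W
  R_beech = L/(kA) = 0.0192/(0.180·8.79) = 0.01214 K/W
  R_beech = L/(kA) = 0.0305/(0.162·8.79) = 0.02142 K/W
  R_conv,out = 1/(hA) = 1/(26.5·8.79) = 0.004293 K/W
ΣR = 0.06404 K/W
ΔT = Q·ΣR = 317 × 0.06404 = 20.30 K
Heat flows outward, so T_out = T_in − ΔT = 21.7 − 20.30 = 1.40 °C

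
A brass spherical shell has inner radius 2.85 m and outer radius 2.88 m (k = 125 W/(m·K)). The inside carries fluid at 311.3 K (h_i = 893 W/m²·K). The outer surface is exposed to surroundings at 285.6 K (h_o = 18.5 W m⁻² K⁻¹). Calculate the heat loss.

Q = 48300 W

Resistance network (inner→outer):
  R_conv,in = 1/(4πr²h) = 1/(4π·2.85²·893) = 1.097×10^-5 K/W
  R_brass = (1/2.85 − 1/2.88)/(4πk) = 0.003655/(4π·125) = 2.327×10^-6 K/W
  R_conv,out = 1/(4πr²h) = 1/(4π·2.88²·18.5) = 5.186×10^-4 K/W
ΣR = 1.097×10^-5 + 2.327×10^-6 + 5.186×10^-4 = 5.319×10^-4 K/W
Q = ΔT/ΣR = (311.3 K − 285.6 K)/5.319×10^-4 = 48300 W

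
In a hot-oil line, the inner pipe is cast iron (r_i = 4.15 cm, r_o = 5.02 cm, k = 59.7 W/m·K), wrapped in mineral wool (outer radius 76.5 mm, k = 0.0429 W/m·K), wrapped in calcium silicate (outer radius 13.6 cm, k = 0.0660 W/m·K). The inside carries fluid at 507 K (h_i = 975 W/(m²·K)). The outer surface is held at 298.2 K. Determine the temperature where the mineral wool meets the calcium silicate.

Treat each layer as a resistance in series:
  R'_conv,in = 1/(2πr h) = 1/(2π·0.0415·975) = 0.003933 m·K/W
  R'_cast iron = ln(0.0502/0.0415)/(2πk) = 0.1903/(2π·59.7) = 5.074×10^-4 m·K/W
  R'_mineral wool = ln(0.0765/0.0502)/(2πk) = 0.4213/(2π·0.0429) = 1.563 m·K/W
  R'_calcium silicate = ln(0.136/0.0765)/(2πk) = 0.5754/(2π·0.0660) = 1.387 m·K/W
ΣR = 0.003933 + 5.074×10^-4 + 1.563 + 1.387 = 2.954 m·K/W
Q' = ΔT/ΣR = (507 K − 298.2 K)/2.954 = 70.68 W/m
From the inner boundary to the mineral wool/calcium silicate interface, ΣR_partial = 1.567 m·K/W.
T_interface = T_in − Q'·ΣR_partial = 507 K − (70.68)(1.567) = 396 K

T = 396 K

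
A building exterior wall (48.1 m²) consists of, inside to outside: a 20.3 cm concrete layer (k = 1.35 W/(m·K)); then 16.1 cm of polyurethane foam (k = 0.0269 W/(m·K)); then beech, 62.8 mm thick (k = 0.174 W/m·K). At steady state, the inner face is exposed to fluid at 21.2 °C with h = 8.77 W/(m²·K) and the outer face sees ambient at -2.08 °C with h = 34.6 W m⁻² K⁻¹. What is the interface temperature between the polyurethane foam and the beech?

Series thermal resistances, inner to outer:
  R_conv,in = 1/(hA) = 1/(8.77·48.1) = 0.002371 K/W
  R_concrete = L/(kA) = 0.203/(1.35·48.1) = 0.003126 K/W
  R_polyurethane foam = L/(kA) = 0.161/(0.0269·48.1) = 0.1244 K/W
  R_beech = L/(kA) = 0.0628/(0.174·48.1) = 0.007504 K/W
  R_conv,out = 1/(hA) = 1/(34.6·48.1) = 6.009×10^-4 K/W
ΣR = 0.002371 + 0.003126 + 0.1244 + 0.007504 + 6.009×10^-4 = 0.1380 K/W
Q = ΔT/ΣR = (21.2 °C − -2.08 °C)/0.1380 = 168.7 W
From the inner boundary to the polyurethane foam/beech interface, ΣR_partial = 0.1299 K/W.
T_interface = T_in − Q·ΣR_partial = 21.2 °C − (168.7)(0.1299) = -0.71 °C

T = -0.71 °C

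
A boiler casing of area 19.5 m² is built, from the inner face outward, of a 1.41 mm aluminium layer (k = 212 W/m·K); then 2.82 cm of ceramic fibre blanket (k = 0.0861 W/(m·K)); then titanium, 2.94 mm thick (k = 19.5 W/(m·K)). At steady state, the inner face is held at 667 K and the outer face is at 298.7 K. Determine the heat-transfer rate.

Q = 21.9 kW

Series thermal resistances, inner to outer:
  R_aluminium = L/(kA) = 0.00141/(212·19.5) = 3.411×10^-7 K/W
  R_ceramic fibre blanket = L/(kA) = 0.0282/(0.0861·19.5) = 0.01680 K/W
  R_titanium = L/(kA) = 0.00294/(19.5·19.5) = 7.732×10^-6 K/W
ΣR = 3.411×10^-7 + 0.01680 + 7.732×10^-6 = 0.01681 K/W
Q = ΔT/ΣR = (667 K − 298.7 K)/0.01681 = 21900 W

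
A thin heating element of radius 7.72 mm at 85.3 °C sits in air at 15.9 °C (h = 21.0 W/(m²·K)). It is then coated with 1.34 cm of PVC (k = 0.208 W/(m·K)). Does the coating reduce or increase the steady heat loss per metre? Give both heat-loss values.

reduces: 70.7 → 61.5 W/m

Critical radius for a cylinder: r_cr = k/h = 0.00990 m = 0.990 cm.
Outer radius after coating: r₂ = 0.00772 + 0.0134 = 0.02112 m.
r₁ < r_cr < r₂: heat loss rises to a maximum at r_cr then falls. Whether the coating helps depends on whether Q(r₂) has dropped back below Q(r₁).
Bare: R = 1/(2πr₁h) = 0.9817 m·K/W; Q = 69.4/0.9817 = 70.7 W/m.
Coated: R = R_cond + R_conv = 1.129 m·K/W; Q = 69.4/1.129 = 61.5 W/m.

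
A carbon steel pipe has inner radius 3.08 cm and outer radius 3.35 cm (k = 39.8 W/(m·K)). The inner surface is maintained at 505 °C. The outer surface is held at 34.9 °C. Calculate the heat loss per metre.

Q' = 1.40×10^6 W/m

Q' = 2πk·ΔT/ln(r₂/r₁) = 2π × 39.8 × 470.1 / ln(0.0335/0.0308) = 1.40×10^6 W/m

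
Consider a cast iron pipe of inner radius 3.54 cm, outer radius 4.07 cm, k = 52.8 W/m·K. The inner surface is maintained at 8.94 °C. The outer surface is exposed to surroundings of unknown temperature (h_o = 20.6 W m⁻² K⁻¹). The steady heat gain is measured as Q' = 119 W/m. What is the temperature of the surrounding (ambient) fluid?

T_out = 31.6 °C

Sum the resistances:
  R'_cast iron = ln(0.0407/0.0354)/(2πk) = 0.1395/(2π·52.8) = 4.205×10^-4 m·K/W
  R'_conv,out = 1/(2πr h) = 1/(2π·0.0407·20.6) = 0.1898 m·K/W
ΣR = 0.1902 m·K/W
ΔT = Q'·ΣR = 119 × 0.1902 = 22.63 K
Heat flows inward, so T_out = T_in + ΔT = 8.94 + 22.63 = 31.6 °C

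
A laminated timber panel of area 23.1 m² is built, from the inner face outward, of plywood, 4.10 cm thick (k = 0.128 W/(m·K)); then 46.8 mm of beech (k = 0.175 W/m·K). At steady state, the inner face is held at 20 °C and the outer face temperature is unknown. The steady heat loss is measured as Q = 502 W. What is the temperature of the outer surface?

T_out = 7.23 °C

Series resistances:
  R_plywood = L/(kA) = 0.0410/(0.128·23.1) = 0.01387 K/W
  R_beech = L/(kA) = 0.0468/(0.175·23.1) = 0.01158 K/W
ΣR = 0.02544 K/W
ΔT = Q·ΣR = 502 × 0.02544 = 12.77 K
Heat flows outward, so T_out = T_in − ΔT = 20 − 12.77 = 7.23 °C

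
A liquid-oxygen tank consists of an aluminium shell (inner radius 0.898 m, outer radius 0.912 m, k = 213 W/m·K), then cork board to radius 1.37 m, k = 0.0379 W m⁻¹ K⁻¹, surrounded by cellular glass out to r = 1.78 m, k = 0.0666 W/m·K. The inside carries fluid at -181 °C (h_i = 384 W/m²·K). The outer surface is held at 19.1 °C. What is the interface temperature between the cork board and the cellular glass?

Resistance network (inner→outer):
  R_conv,in = 1/(4πr²h) = 1/(4π·0.898²·384) = 2.570×10^-4 K/W
  R_aluminium = (1/0.898 − 1/0.912)/(4πk) = 0.01709/(4π·213) = 6.387×10^-6 K/W
  R_cork board = (1/0.912 − 1/1.37)/(4πk) = 0.3666/(4π·0.0379) = 0.7697 K/W
  R_cellular glass = (1/1.37 − 1/1.78)/(4πk) = 0.1681/(4π·0.0666) = 0.2009 K/W
ΣR = 2.570×10^-4 + 6.387×10^-6 + 0.7697 + 0.2009 = 0.9709 K/W
Q = ΔT/ΣR = (-181 °C − 19.1 °C)/0.9709 = -206.1 W
From the inner boundary to the cork board/cellular glass interface, ΣR_partial = 0.7700 K/W.
T_interface = T_in − Q·ΣR_partial = -181 °C − (-206.1)(0.7700) = -22.3 °C

T = -22.3 °C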